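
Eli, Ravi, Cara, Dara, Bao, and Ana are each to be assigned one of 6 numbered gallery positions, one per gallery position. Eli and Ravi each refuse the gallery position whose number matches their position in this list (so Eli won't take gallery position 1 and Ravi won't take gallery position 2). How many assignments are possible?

Let Aᵢ (for i ∈ {1, 2}) be the placements that put person i in their forbidden gallery position. Any j of these fix j positions, leaving (6−j)! ways to fill the rest, and there are C(2,j) ways to pick which j.
By inclusion–exclusion, the number of valid placements is Σ_{j=0}^{2} (−1)^j C(2,j)·(6−j)!.
Computing: 720 − 240 + 24 = 504.

504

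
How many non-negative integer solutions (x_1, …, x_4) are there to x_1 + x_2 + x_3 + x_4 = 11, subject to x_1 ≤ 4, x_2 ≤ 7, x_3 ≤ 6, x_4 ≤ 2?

85

By stars and bars, unrestricted non-negative solutions to x_1+…+x_4 = 11 number C(11+3,3) = 364.
Subtract solutions that violate a single cap (substitute x_i' = x_i − (cap_i+1)): x_1 ≥ 5 gives C(9,3) = 84; x_2 ≥ 8 gives C(6,3) = 20; x_3 ≥ 7 gives C(7,3) = 35; x_4 ≥ 3 gives C(11,3) = 165. Together 304.
Add back pairs where two caps are both exceeded: 0 + 0 + 20 + 0 + 1 + 4 = 25.
By inclusion–exclusion the count is 364 − 304 + 25 = 85.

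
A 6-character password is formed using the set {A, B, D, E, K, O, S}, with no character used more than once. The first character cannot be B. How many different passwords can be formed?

The first character has 7−1 = 6 choices (anything except B).
The remaining 5 characters are filled from the other 6 symbols without repetition: 6 × 5 × 4 × 3 × 2 = 720.
Total: 6 × 720 = 4320.

4320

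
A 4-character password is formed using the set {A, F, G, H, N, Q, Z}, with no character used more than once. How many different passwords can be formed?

840

Choose and order 4 of the 7 symbols: the first character has 7 options, the next 6, then 5, 4.
That product is 7 × 6 × 5 × 4 = 840.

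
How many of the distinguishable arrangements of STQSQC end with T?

Fix T in the last position and arrange the remaining 5 letters.
Those 5 letters have Q appearing twice and S appearing twice, giving (5)!/(2!·2!) = 30.

30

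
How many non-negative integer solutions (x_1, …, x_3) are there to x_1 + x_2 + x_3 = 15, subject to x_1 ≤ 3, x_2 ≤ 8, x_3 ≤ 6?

Without the upper bounds there are C(17,2) = 136 ways to split 15 among 3 variables.
Subtract solutions that violate a single cap (substitute x_i' = x_i − (cap_i+1)): x_1 ≥ 4 gives C(13,2) = 78; x_2 ≥ 9 gives C(8,2) = 28; x_3 ≥ 7 gives C(10,2) = 45. Together 151.
Add back pairs where two caps are both exceeded: 6 + 15 + 0 = 21.
By inclusion–exclusion the count is 136 − 151 + 21 = 6.

6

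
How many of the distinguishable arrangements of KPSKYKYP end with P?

420

Fix P in the last position and arrange the remaining 7 letters.
Those 7 letters have K appearing 3 times and Y appearing twice, giving (7)!/(3!·2!) = 420.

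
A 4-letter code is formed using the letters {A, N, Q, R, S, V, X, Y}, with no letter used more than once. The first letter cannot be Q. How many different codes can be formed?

The first letter has 8−1 = 7 choices (anything except Q).
The remaining 3 letters are filled from the other 7 symbols without repetition: 7 × 6 × 5 = 210.
Total: 7 × 210 = 1470.

1470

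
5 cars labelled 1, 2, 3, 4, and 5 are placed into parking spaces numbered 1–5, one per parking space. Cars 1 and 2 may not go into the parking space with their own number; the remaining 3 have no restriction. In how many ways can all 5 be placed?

Let Aᵢ (for i ∈ {1, 2}) be the placements that put car i in its forbidden parking space. Any j of these fix j positions, leaving (5−j)! ways to fill the rest, and there are C(2,j) ways to pick which j.
By inclusion–exclusion, the number of valid placements is Σ_{j=0}^{2} (−1)^j C(2,j)·(5−j)!.
Computing: 120 − 48 + 6 = 78.

78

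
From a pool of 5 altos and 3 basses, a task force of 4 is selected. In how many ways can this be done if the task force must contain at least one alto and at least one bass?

65

Total 4-person selections from all 8: C(8,4) = 70.
Subtract selections that omit an entire group: no altos → C(3,4) = 0; no basses → C(5,4) = 5.
Both groups omitted at once is impossible, so 70 − 5 = 65.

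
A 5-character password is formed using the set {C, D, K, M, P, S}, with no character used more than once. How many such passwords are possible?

With no repetition, fill the 5 characters in order: 6 choices, then 5, down to 2.
6 × 5 × 4 × 3 × 2 = 720.

720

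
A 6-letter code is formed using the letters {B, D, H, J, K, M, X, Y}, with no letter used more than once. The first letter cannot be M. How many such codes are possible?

The first letter has 8−1 = 7 choices (anything except M).
The remaining 5 letters are filled from the other 7 symbols without repetition: 7 × 6 × 5 × 4 × 3 = 2520.
Total: 7 × 2520 = 17640.

17640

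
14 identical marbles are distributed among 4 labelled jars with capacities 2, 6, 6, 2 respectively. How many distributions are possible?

10

By stars and bars, unrestricted non-negative solutions to x_1+…+x_4 = 14 number C(14+3,3) = 680.
Subtract solutions that violate a single cap (substitute x_i' = x_i − (cap_i+1)): x_1 ≥ 3 gives C(14,3) = 364; x_2 ≥ 7 gives C(10,3) = 120; x_3 ≥ 7 gives C(10,3) = 120; x_4 ≥ 3 gives C(14,3) = 364. Together 968.
Add back pairs where two caps are both exceeded: 35 + 35 + 165 + 1 + 35 + 35 = 306.
Subtract triples: 0 + 4 + 4 + 0 = 8.
By inclusion–exclusion the count is 680 − 968 + 306 − 8 = 10.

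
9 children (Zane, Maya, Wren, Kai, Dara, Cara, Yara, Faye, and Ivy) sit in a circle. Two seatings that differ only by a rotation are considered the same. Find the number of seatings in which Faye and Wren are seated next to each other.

Glue Faye and Wren into a block (2 internal orders). Seating 8 units around a circle gives (7)! arrangements.
So 2 × (7)! = 2 × 5040 = 10080.

10080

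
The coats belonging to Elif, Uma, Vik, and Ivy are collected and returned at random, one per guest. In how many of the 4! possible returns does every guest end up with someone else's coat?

9

Let Aᵢ be the assignments in which guest i gets their own coat. We want the size of the complement of A₁∪…∪A_4.
By inclusion–exclusion this is Σ_{j=0}^{4} (−1)^j C(4,j)·(4−j)!.
Computing: 24 − 24 + 12 − 4 + 1 = 9.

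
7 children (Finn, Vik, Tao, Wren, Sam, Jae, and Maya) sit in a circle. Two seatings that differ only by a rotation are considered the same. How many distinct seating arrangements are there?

720

Around a circle, 7 distinct people have 7!/7 = (6)! = 720 rotationally distinct seatings.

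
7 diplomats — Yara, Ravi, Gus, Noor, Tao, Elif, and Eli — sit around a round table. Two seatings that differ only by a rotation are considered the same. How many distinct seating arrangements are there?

720

Around a circle, 7 distinct people have 7!/7 = (6)! = 720 rotationally distinct seatings.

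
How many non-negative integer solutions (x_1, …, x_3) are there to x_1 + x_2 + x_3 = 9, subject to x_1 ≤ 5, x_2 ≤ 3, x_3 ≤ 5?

Ignoring the caps, the number of non-negative solutions to x_1+…+x_3 = 9 is C(11,2) = 55.
Subtract solutions that violate a single cap (substitute x_i' = x_i − (cap_i+1)): x_1 ≥ 6 gives C(5,2) = 10; x_2 ≥ 4 gives C(7,2) = 21; x_3 ≥ 6 gives C(5,2) = 10. Together 41.
No two caps can be exceeded simultaneously, so the pair terms are all 0.
By inclusion–exclusion the count is 55 − 41 + 0 = 14.

14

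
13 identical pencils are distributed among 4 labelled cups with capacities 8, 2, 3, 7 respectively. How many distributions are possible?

Ignoring the caps, the number of non-negative solutions to x_1+…+x_4 = 13 is C(16,3) = 560.
Subtract solutions that violate a single cap (substitute x_i' = x_i − (cap_i+1)): x_1 ≥ 9 gives C(7,3) = 35; x_2 ≥ 3 gives C(13,3) = 286; x_3 ≥ 4 gives C(12,3) = 220; x_4 ≥ 8 gives C(8,3) = 56. Together 597.
Add back pairs where two caps are both exceeded: 4 + 1 + 0 + 84 + 10 + 4 = 103.
By inclusion–exclusion the count is 560 − 597 + 103 = 66.

66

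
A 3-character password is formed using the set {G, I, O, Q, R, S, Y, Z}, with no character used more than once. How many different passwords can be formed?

336

Choose and order 3 of the 8 symbols: the first character has 8 options, the next 7, then 6.
8 × 7 × 6 = 336.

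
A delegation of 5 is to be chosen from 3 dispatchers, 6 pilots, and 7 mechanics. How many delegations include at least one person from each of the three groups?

Unrestricted: C(16,5) = 4368 ways to pick any 5 of the 16.
Selections missing a whole group: no dispatchers → C(13,5) = 1287; no pilots → C(10,5) = 252; no mechanics → C(9,5) = 126.
Add back selections omitting two groups (i.e. drawn from a single group): C(3,5) + C(6,5) + C(7,5) = 27.
By inclusion–exclusion: 4368 − 1665 + 27 = 2730.

2730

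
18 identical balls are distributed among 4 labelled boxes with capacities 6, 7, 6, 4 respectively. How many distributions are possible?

55

Without the upper bounds there are C(21,3) = 1330 ways to split 18 among 4 boxes.
Subtract solutions that violate a single cap (substitute x_i' = x_i − (cap_i+1)): x_1 ≥ 7 gives C(14,3) = 364; x_2 ≥ 8 gives C(13,3) = 286; x_3 ≥ 7 gives C(14,3) = 364; x_4 ≥ 5 gives C(16,3) = 560. Together 1574.
Add back pairs where two caps are both exceeded: 20 + 35 + 84 + 20 + 56 + 84 = 299.
By inclusion–exclusion the count is 1330 − 1574 + 299 = 55.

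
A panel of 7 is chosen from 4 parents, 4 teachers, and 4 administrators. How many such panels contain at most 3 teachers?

Split by how many teachers are chosen (0 through 3).
Sum: C(4,0)·C(8,7) + C(4,1)·C(8,6) + C(4,2)·C(8,5) + C(4,3)·C(8,4) = 8 + 112 + 336 + 280 = 736.

736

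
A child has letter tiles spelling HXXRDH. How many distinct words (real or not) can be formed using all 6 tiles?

The 6 letters of HXXRDH have repeats: H appearing twice and X appearing twice.
So there are 6! / (2!·2!) = 180 distinguishable arrangements.

180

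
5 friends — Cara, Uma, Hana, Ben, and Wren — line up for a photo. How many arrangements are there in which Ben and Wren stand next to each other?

48

Place the 3 others and the Ben-Wren pair as 4 objects in a line; the pair has 2 internal arrangements.
That gives 2 × 4! = 2 × 24 = 48.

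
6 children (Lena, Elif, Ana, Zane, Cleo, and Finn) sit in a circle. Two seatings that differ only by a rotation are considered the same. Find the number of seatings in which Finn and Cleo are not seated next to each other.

72

Without the restriction there are (5)! = 120 seatings.
Those with Finn next to Cleo: fuse the pair into one unit and seat 5 units around a circle — 2·(4)! = 48.
Subtracting, 120 − 48 = 72.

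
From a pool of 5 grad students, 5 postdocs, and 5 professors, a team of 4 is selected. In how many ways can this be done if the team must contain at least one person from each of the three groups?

Total 4-person selections from all 15: C(15,4) = 1365.
Subtract selections that omit an entire group: no grad students → C(10,4) = 210; no postdocs → C(10,4) = 210; no professors → C(10,4) = 210.
Add back selections omitting two groups (i.e. drawn from a single group): C(5,4) + C(5,4) + C(5,4) = 15.
By inclusion–exclusion: 1365 − 630 + 15 = 750.

750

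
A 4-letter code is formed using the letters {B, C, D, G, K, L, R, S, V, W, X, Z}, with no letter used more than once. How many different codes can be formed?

Choose and order 4 of the 12 symbols: the first letter has 12 options, the next 11, then 10, 9.
12 × 11 × 10 × 9 = 11880.

11880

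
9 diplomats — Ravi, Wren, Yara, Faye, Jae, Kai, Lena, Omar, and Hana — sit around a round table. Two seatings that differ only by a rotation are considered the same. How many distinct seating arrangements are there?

Seat Ravi anywhere (absorbing the rotational symmetry), then permute the other 8: (8)! = 40320.

40320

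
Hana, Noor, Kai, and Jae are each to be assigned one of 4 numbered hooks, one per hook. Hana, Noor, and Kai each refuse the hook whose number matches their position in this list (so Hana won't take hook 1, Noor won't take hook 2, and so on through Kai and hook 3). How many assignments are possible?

11

Let Aᵢ (for i ∈ {1, 2, 3}) be the placements that put person i in their forbidden hook. Any j of these fix j positions, leaving (4−j)! ways to fill the rest, and there are C(3,j) ways to pick which j.
By inclusion–exclusion, the number of valid placements is Σ_{j=0}^{3} (−1)^j C(3,j)·(4−j)!.
Computing: 24 − 18 + 6 − 1 = 11.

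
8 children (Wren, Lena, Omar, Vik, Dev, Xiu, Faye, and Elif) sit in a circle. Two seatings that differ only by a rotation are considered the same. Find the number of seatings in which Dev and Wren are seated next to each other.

Glue Dev and Wren into a block (2 internal orders). Seating 7 units around a circle gives (6)! arrangements.
So 2 × (6)! = 2 × 720 = 1440.

1440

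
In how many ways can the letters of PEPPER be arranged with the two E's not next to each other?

40

Total arrangements of PEPPER: 6!/(3!·2!) = 60.
Arrangements with the E's together: treat EE as one letter, giving (5)!/(3!) = 20.
Subtracting, 60 − 20 = 40 arrangements keep the E's apart.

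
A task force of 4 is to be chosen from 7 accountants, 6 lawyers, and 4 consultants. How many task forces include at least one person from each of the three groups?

Unrestricted: C(17,4) = 2380 ways to pick any 4 of the 17.
Selections missing a whole group: no accountants → C(10,4) = 210; no lawyers → C(11,4) = 330; no consultants → C(13,4) = 715.
Add back selections omitting two groups (i.e. drawn from a single group): C(7,4) + C(6,4) + C(4,4) = 51.
By inclusion–exclusion: 2380 − 1255 + 51 = 1176.

1176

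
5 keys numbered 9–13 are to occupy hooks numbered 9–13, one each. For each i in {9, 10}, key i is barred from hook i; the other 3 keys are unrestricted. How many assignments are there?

78

Let Aᵢ (for i ∈ {9, 10}) be the placements that put key i in its forbidden hook. Any j of these fix j positions, leaving (5−j)! ways to fill the rest, and there are C(2,j) ways to pick which j.
By inclusion–exclusion, the number of valid placements is Σ_{j=0}^{2} (−1)^j C(2,j)·(5−j)!.
Computing: 120 − 48 + 6 = 78.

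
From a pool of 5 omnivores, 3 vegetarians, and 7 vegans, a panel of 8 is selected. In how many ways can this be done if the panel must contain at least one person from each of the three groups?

5894

Unrestricted: C(15,8) = 6435 ways to pick any 8 of the 15.
Subtract selections that omit an entire group: no omnivores → C(10,8) = 45; no vegetarians → C(12,8) = 495; no vegans → C(8,8) = 1.
Add back selections omitting two groups (i.e. drawn from a single group): C(5,8) + C(3,8) + C(7,8) = 0.
By inclusion–exclusion: 6435 − 541 + 0 = 5894.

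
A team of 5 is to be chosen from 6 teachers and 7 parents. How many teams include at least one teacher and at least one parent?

1260

Unrestricted: C(13,5) = 1287 ways to pick any 5 of the 13.
Subtract selections that omit an entire group: no teachers → C(7,5) = 21; no parents → C(6,5) = 6.
Both groups omitted at once is impossible, so 1287 − 27 = 1260.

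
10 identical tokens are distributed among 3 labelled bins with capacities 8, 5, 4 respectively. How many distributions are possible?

Ignoring the caps, the number of non-negative solutions to x_1+…+x_3 = 10 is C(12,2) = 66.
Subtract solutions that violate a single cap (substitute x_i' = x_i − (cap_i+1)): x_1 ≥ 9 gives C(3,2) = 3; x_2 ≥ 6 gives C(6,2) = 15; x_3 ≥ 5 gives C(7,2) = 21. Together 39.
No two caps can be exceeded simultaneously, so the pair terms are all 0.
By inclusion–exclusion the count is 66 − 39 + 0 = 27.

27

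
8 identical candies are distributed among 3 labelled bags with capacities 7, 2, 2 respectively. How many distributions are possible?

8

Ignoring the caps, the number of non-negative solutions to x_1+…+x_3 = 8 is C(10,2) = 45.
Subtract solutions that violate a single cap (substitute x_i' = x_i − (cap_i+1)): x_1 ≥ 8 gives C(2,2) = 1; x_2 ≥ 3 gives C(7,2) = 21; x_3 ≥ 3 gives C(7,2) = 21. Together 43.
Add back pairs where two caps are both exceeded: 0 + 0 + 6 = 6.
By inclusion–exclusion the count is 45 − 43 + 6 = 8.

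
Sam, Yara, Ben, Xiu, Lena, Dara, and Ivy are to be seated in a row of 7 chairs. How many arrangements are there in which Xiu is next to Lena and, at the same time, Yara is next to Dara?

480

Treat {Xiu,Lena} as one block (2 orders) and {Yara,Dara} as another (2 orders).
That leaves 5 units to arrange: 2 × 2 × 5! = 4 × 120 = 480.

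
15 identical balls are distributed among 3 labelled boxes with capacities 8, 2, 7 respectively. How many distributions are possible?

Ignoring the caps, the number of non-negative solutions to x_1+…+x_3 = 15 is C(17,2) = 136.
Subtract solutions that violate a single cap (substitute x_i' = x_i − (cap_i+1)): x_1 ≥ 9 gives C(8,2) = 28; x_2 ≥ 3 gives C(14,2) = 91; x_3 ≥ 8 gives C(9,2) = 36. Together 155.
Add back pairs where two caps are both exceeded: 10 + 0 + 15 = 25.
By inclusion–exclusion the count is 136 − 155 + 25 = 6.

6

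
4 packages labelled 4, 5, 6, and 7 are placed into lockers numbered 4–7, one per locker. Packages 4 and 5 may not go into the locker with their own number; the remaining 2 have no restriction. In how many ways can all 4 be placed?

14

Let Aᵢ (for i ∈ {4, 5}) be the placements that put package i in its forbidden locker. Any j of these fix j positions, leaving (4−j)! ways to fill the rest, and there are C(2,j) ways to pick which j.
By inclusion–exclusion, the number of valid placements is Σ_{j=0}^{2} (−1)^j C(2,j)·(4−j)!.
Computing: 24 − 12 + 2 = 14.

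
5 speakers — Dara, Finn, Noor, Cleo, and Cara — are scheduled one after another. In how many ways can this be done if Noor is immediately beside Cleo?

Treat {Noor, Cleo} as a single unit. There are 4 units to order, and the pair itself can be ordered 2 ways.
That gives 2 × 4! = 2 × 24 = 48.

48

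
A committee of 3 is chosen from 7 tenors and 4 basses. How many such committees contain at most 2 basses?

161

Split by how many basses are chosen (0 through 2).
Sum: C(4,0)·C(7,3) + C(4,1)·C(7,2) + C(4,2)·C(7,1) = 35 + 84 + 42 = 161.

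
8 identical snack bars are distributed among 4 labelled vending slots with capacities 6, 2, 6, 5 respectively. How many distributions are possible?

91

By stars and bars, unrestricted non-negative solutions to x_1+…+x_4 = 8 number C(8+3,3) = 165.
Subtract solutions that violate a single cap (substitute x_i' = x_i − (cap_i+1)): x_1 ≥ 7 gives C(4,3) = 4; x_2 ≥ 3 gives C(8,3) = 56; x_3 ≥ 7 gives C(4,3) = 4; x_4 ≥ 6 gives C(5,3) = 10. Together 74.
No two caps can be exceeded simultaneously, so the pair terms are all 0.
By inclusion–exclusion the count is 165 − 74 + 0 = 91.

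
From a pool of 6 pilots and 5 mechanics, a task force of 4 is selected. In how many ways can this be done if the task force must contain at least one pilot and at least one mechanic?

With no constraint there are C(11,4) = 330 possible selections.
Selections missing a whole group: no pilots → C(5,4) = 5; no mechanics → C(6,4) = 15.
Both groups omitted at once is impossible, so 330 − 20 = 310.

310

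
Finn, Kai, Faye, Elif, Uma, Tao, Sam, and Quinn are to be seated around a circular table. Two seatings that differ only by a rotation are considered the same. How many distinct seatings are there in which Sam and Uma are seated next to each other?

1440

Treat {Sam, Uma} as one unit (2 internal orders) and seat the resulting 7 units around the table: (6)! circular arrangements.
So 2 × (6)! = 2 × 720 = 1440.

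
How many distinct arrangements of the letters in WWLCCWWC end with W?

With the last slot taken by W, it remains to arrange the other 7 letters (WLCCWWC).
Those 7 letters have C appearing 3 times and W appearing 3 times, giving (7)!/(3!·3!) = 140.

140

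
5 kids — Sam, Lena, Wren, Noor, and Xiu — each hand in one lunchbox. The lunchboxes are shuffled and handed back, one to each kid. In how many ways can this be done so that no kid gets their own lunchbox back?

This is the derangement count D_5: permutations of 5 items with no fixed point.
By inclusion–exclusion this is Σ_{j=0}^{5} (−1)^j C(5,j)·(5−j)!.
Computing: 120 − 120 + 60 − 20 + 5 − 1 = 44.

44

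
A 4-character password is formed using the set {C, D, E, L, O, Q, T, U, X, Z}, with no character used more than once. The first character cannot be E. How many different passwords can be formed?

The first character has 10−1 = 9 choices (anything except E).
The remaining 3 characters are filled from the other 9 symbols without repetition: 9 × 8 × 7 = 504.
Total: 9 × 504 = 4536.

4536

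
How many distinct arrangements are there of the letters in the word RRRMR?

The 5 letters of RRRMR have repeats: R appearing 4 times.
So there are 5! / (4!) = 5 distinguishable arrangements.

5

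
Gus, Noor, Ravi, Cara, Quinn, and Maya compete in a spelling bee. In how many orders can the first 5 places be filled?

720

There are 6 choices for 1st place, 5 for 2nd, and so on down to 2 for position 5.
That gives 6 × 5 × 4 × 3 × 2 = 720.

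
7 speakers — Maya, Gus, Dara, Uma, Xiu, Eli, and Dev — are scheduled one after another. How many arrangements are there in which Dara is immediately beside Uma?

1440

Place the 5 others and the Dara-Uma pair as 6 objects in a line; the pair has 2 internal arrangements.
So the count is 2·(6)! = 1440.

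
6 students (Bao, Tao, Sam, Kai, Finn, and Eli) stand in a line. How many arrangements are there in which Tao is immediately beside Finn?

Treat {Tao, Finn} as a single unit. There are 5 units to order, and the pair itself can be ordered 2 ways.
That gives 2 × 5! = 2 × 120 = 240.

240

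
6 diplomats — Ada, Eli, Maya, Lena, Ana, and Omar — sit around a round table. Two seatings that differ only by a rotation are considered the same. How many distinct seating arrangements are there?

120

Around a circle, 6 distinct people have 6!/6 = (5)! = 120 rotationally distinct seatings.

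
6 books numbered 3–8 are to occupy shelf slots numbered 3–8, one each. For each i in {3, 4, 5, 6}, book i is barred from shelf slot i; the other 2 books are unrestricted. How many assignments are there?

362

Let Aᵢ (for 3 ≤ i ≤ 6) be the placements that put book i in its forbidden shelf slot. Any j of these fix j positions, leaving (6−j)! ways to fill the rest, and there are C(4,j) ways to pick which j.
By inclusion–exclusion, the number of valid placements is Σ_{j=0}^{4} (−1)^j C(4,j)·(6−j)!.
Computing: 720 − 480 + 144 − 24 + 2 = 362.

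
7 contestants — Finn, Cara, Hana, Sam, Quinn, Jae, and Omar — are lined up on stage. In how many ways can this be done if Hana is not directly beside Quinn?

3600

Of the 7! = 5040 arrangements, those with Hana and Quinn adjacent number 2 × 6! = 1440 (treat the pair as a block with 2 internal orders).
So 5040 − 1440 = 3600 arrangements keep them apart.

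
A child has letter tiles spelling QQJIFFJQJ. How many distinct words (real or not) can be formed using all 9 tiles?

Letter multiplicities in QQJIFFJQJ: F×2, I×1, J×3, Q×3.
The number of distinct arrangements is 9!/(3!·3!·2!) = 362880/72 = 5040.

5040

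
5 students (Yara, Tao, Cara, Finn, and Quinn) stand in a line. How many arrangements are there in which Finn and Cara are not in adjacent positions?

There are 5! = 120 arrangements in all. If Finn and Cara are adjacent, merging them into one block gives 2·(4)! = 48 arrangements.
Complementary counting: 120 − 48 = 72.

72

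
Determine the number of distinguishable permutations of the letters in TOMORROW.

Letter multiplicities in TOMORROW: M×1, O×3, R×2, T×1, W×1.
Dividing 8! = 40320 by 3!·2! = 12 for the repeated letters gives 3360.

3360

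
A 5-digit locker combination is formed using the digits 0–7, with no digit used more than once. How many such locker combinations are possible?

This is a permutation of 5 out of 8: P(8,5) = 8!/3!.
That product is 8 × 7 × 6 × 5 × 4 = 6720.

6720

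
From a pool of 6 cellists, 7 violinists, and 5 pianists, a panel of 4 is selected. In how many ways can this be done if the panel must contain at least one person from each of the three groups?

Unrestricted: C(18,4) = 3060 ways to pick any 4 of the 18.
Selections missing a whole group: no cellists → C(12,4) = 495; no violinists → C(11,4) = 330; no pianists → C(13,4) = 715.
Add back selections omitting two groups (i.e. drawn from a single group): C(6,4) + C(7,4) + C(5,4) = 55.
By inclusion–exclusion: 3060 − 1540 + 55 = 1575.

1575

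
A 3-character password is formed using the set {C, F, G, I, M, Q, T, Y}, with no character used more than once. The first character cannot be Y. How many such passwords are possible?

294

The first character has 8−1 = 7 choices (anything except Y).
The remaining 2 characters are filled from the other 7 symbols without repetition: 7 × 6 = 42.
Total: 7 × 42 = 294.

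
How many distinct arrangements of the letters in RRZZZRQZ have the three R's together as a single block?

Treat the 3 copies of R as a single block. The multiset to arrange is then {RRR, Q, Z, Z, Z, Z}, 6 items in all.
That gives (6)!/(4!) = 30 arrangements.

30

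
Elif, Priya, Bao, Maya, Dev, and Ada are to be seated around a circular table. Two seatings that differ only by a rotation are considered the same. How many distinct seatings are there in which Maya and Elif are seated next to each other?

48

Glue Maya and Elif into a block (2 internal orders). Seating 5 units around a circle gives (4)! arrangements.
So 2 × (4)! = 2 × 24 = 48.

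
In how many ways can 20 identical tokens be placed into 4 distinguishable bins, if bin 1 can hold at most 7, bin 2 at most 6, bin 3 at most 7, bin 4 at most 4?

35

Ignoring the caps, the number of non-negative solutions to x_1+…+x_4 = 20 is C(23,3) = 1771.
Subtract solutions that violate a single cap (substitute x_i' = x_i − (cap_i+1)): x_1 ≥ 8 gives C(15,3) = 455; x_2 ≥ 7 gives C(16,3) = 560; x_3 ≥ 8 gives C(15,3) = 455; x_4 ≥ 5 gives C(18,3) = 816. Together 2286.
Add back pairs where two caps are both exceeded: 56 + 35 + 120 + 56 + 165 + 120 = 552.
Subtract triples: 0 + 1 + 0 + 1 = 2.
By inclusion–exclusion the count is 1771 − 2286 + 552 − 2 = 35.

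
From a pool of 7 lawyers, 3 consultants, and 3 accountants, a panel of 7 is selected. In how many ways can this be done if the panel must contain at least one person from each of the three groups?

1477

Unrestricted: C(13,7) = 1716 ways to pick any 7 of the 13.
Selections missing a whole group: no lawyers → C(6,7) = 0; no consultants → C(10,7) = 120; no accountants → C(10,7) = 120.
Add back selections omitting two groups (i.e. drawn from a single group): C(7,7) + C(3,7) + C(3,7) = 1.
By inclusion–exclusion: 1716 − 240 + 1 = 1477.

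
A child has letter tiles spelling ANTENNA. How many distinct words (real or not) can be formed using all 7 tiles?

420

Letter multiplicities in ANTENNA: A×2, E×1, N×3, T×1.
So there are 7! / (3!·2!) = 420 distinguishable arrangements.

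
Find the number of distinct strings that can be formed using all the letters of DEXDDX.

DEXDDX has 6 letters with D appearing 3 times and X appearing twice.
So there are 6! / (3!·2!) = 60 distinguishable arrangements.

60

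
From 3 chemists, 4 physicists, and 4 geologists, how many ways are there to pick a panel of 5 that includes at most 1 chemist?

Split by how many chemists are chosen (0 through 1).
Sum: C(3,0)·C(8,5) + C(3,1)·C(8,4) = 56 + 210 = 266.

266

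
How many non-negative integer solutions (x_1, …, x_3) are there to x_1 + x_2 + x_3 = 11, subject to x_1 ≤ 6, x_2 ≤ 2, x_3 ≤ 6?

9

By stars and bars, unrestricted non-negative solutions to x_1+…+x_3 = 11 number C(11+2,2) = 78.
Subtract solutions that violate a single cap (substitute x_i' = x_i − (cap_i+1)): x_1 ≥ 7 gives C(6,2) = 15; x_2 ≥ 3 gives C(10,2) = 45; x_3 ≥ 7 gives C(6,2) = 15. Together 75.
Add back pairs where two caps are both exceeded: 3 + 0 + 3 = 6.
By inclusion–exclusion the count is 78 − 75 + 6 = 9.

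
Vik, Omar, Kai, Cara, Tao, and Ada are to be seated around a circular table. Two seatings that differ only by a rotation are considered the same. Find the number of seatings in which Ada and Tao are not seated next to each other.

72

Without the restriction there are (5)! = 120 seatings.
Seatings with Ada beside Tao: treat them as a block with 2 internal orders, giving 2 × (4)! = 48.
Subtracting, 120 − 48 = 72.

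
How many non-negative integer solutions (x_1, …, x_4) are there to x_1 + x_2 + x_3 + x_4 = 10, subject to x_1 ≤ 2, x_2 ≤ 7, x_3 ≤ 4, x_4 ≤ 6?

91

Without the upper bounds there are C(13,3) = 286 ways to split 10 among 4 variables.
Subtract solutions that violate a single cap (substitute x_i' = x_i − (cap_i+1)): x_1 ≥ 3 gives C(10,3) = 120; x_2 ≥ 8 gives C(5,3) = 10; x_3 ≥ 5 gives C(8,3) = 56; x_4 ≥ 7 gives C(6,3) = 20. Together 206.
Add back pairs where two caps are both exceeded: 0 + 10 + 1 + 0 + 0 + 0 = 11.
By inclusion–exclusion the count is 286 − 206 + 11 = 91.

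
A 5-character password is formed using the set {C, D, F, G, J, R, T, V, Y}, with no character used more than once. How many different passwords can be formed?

Choose and order 5 of the 9 symbols: the first character has 9 options, the next 8, and so on down to 5.
That product is 9 × 8 × 7 × 6 × 5 = 15120.

15120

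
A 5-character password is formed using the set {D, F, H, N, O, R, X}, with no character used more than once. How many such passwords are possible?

2520

This is a permutation of 5 out of 7: P(7,5) = 7!/2!.
7 × 6 × 5 × 4 × 3 = 2520.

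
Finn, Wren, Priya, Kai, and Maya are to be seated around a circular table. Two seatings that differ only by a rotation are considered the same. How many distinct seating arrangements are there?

Around a circle, 5 distinct people have 5!/5 = (4)! = 24 rotationally distinct seatings.

24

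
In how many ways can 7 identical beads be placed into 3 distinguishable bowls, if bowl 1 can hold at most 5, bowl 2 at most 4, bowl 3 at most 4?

By stars and bars, unrestricted non-negative solutions to x_1+…+x_3 = 7 number C(7+2,2) = 36.
Subtract solutions that violate a single cap (substitute x_i' = x_i − (cap_i+1)): x_1 ≥ 6 gives C(3,2) = 3; x_2 ≥ 5 gives C(4,2) = 6; x_3 ≥ 5 gives C(4,2) = 6. Together 15.
No two caps can be exceeded simultaneously, so the pair terms are all 0.
By inclusion–exclusion the count is 36 − 15 + 0 = 21.

21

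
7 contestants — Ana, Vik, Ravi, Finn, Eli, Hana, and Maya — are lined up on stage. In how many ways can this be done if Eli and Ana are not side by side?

3600

There are 7! = 5040 arrangements in all. If Eli and Ana are adjacent, merging them into one block gives 2·(6)! = 1440 arrangements.
Complementary counting: 5040 − 1440 = 3600.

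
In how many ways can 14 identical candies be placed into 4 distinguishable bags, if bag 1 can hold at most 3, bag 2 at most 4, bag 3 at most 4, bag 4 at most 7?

34

Without the upper bounds there are C(17,3) = 680 ways to split 14 among 4 bags.
Subtract solutions that violate a single cap (substitute x_i' = x_i − (cap_i+1)): x_1 ≥ 4 gives C(13,3) = 286; x_2 ≥ 5 gives C(12,3) = 220; x_3 ≥ 5 gives C(12,3) = 220; x_4 ≥ 8 gives C(9,3) = 84. Together 810.
Add back pairs where two caps are both exceeded: 56 + 56 + 10 + 35 + 4 + 4 = 165.
Subtract triples: 1 + 0 + 0 + 0 = 1.
By inclusion–exclusion the count is 680 − 810 + 165 − 1 = 34.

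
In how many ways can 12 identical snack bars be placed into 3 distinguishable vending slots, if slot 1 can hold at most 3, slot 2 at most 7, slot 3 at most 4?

6

Ignoring the caps, the number of non-negative solutions to x_1+…+x_3 = 12 is C(14,2) = 91.
Subtract solutions that violate a single cap (substitute x_i' = x_i − (cap_i+1)): x_1 ≥ 4 gives C(10,2) = 45; x_2 ≥ 8 gives C(6,2) = 15; x_3 ≥ 5 gives C(9,2) = 36. Together 96.
Add back pairs where two caps are both exceeded: 1 + 10 + 0 = 11.
By inclusion–exclusion the count is 91 − 96 + 11 = 6.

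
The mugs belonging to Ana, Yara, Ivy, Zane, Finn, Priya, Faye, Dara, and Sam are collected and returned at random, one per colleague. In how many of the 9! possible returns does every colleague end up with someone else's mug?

133496

Count assignments avoiding every fixed point. For any j of the 9 colleagues fixed to their own mug, the other 9−j can be arranged in (9−j)! ways.
By inclusion–exclusion this is Σ_{j=0}^{9} (−1)^j C(9,j)·(9−j)!.
Computing: 362880 − 362880 + 181440 − 60480 + 15120 − 3024 + 504 − 72 + 9 − 1 = 133496.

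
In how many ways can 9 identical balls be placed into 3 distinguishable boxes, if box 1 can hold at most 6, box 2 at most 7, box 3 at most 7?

Without the upper bounds there are C(11,2) = 55 ways to split 9 among 3 boxes.
Subtract solutions that violate a single cap (substitute x_i' = x_i − (cap_i+1)): x_1 ≥ 7 gives C(4,2) = 6; x_2 ≥ 8 gives C(3,2) = 3; x_3 ≥ 8 gives C(3,2) = 3. Together 12.
No two caps can be exceeded simultaneously, so the pair terms are all 0.
By inclusion–exclusion the count is 55 − 12 + 0 = 43.

43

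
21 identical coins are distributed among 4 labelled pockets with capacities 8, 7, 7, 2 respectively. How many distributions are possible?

Ignoring the caps, the number of non-negative solutions to x_1+…+x_4 = 21 is C(24,3) = 2024.
Subtract solutions that violate a single cap (substitute x_i' = x_i − (cap_i+1)): x_1 ≥ 9 gives C(15,3) = 455; x_2 ≥ 8 gives C(16,3) = 560; x_3 ≥ 8 gives C(16,3) = 560; x_4 ≥ 3 gives C(21,3) = 1330. Together 2905.
Add back pairs where two caps are both exceeded: 35 + 35 + 220 + 56 + 286 + 286 = 918.
Subtract triples: 0 + 4 + 4 + 10 = 18.
By inclusion–exclusion the count is 2024 − 2905 + 918 − 18 = 19.

19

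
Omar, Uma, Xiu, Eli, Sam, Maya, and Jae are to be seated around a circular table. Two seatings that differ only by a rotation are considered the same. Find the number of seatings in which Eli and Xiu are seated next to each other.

Treat {Eli, Xiu} as one unit (2 internal orders) and seat the resulting 6 units around the table: (5)! circular arrangements.
So 2 × (5)! = 2 × 120 = 240.

240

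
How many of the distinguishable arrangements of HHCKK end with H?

With the last slot taken by H, it remains to arrange the other 4 letters (HCKK).
Those 4 letters have K appearing twice, giving (4)!/(2!) = 12.

12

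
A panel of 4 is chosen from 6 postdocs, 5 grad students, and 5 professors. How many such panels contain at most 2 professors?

Split by how many professors are chosen (0 through 2).
Sum: C(5,0)·C(11,4) + C(5,1)·C(11,3) + C(5,2)·C(11,2) = 330 + 825 + 550 = 1705.

1705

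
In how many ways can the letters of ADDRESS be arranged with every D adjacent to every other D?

360

Treat the 2 copies of D as a single block. The multiset to arrange is then {DD, A, E, R, S, S}, 6 items in all.
That gives (6)!/(2!) = 360 arrangements.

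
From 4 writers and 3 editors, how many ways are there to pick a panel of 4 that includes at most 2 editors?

Split by how many editors are chosen (0 through 2).
Sum: C(3,0)·C(4,4) + C(3,1)·C(4,3) + C(3,2)·C(4,2) = 1 + 12 + 18 = 31.

31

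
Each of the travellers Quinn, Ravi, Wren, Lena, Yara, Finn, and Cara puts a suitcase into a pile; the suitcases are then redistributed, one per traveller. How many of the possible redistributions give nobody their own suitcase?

1854

Let Aᵢ be the assignments in which traveller i gets their own suitcase. We want the size of the complement of A₁∪…∪A_7.
By inclusion–exclusion this is Σ_{j=0}^{7} (−1)^j C(7,j)·(7−j)!.
Computing: 5040 − 5040 + 2520 − 840 + 210 − 42 + 7 − 1 = 1854.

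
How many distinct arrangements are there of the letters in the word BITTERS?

Letter multiplicities in BITTERS: B×1, E×1, I×1, R×1, S×1, T×2.
So there are 7! / (2!) = 2520 distinguishable arrangements.

2520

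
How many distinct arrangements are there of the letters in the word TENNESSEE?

3780

Letter multiplicities in TENNESSEE: E×4, N×2, S×2, T×1.
Dividing 9! = 362880 by 4!·2!·2! = 96 for the repeated letters gives 3780.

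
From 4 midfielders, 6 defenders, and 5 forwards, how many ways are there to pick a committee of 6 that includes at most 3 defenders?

Split by how many defenders are chosen (0 through 3).
Sum: C(6,0)·C(9,6) + C(6,1)·C(9,5) + C(6,2)·C(9,4) + C(6,3)·C(9,3) = 84 + 756 + 1890 + 1680 = 4410.

4410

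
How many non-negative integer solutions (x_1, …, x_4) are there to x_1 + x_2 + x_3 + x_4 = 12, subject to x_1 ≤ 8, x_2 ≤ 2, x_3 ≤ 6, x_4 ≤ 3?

By stars and bars, unrestricted non-negative solutions to x_1+…+x_4 = 12 number C(12+3,3) = 455.
Subtract solutions that violate a single cap (substitute x_i' = x_i − (cap_i+1)): x_1 ≥ 9 gives C(6,3) = 20; x_2 ≥ 3 gives C(12,3) = 220; x_3 ≥ 7 gives C(8,3) = 56; x_4 ≥ 4 gives C(11,3) = 165. Together 461.
Add back pairs where two caps are both exceeded: 1 + 0 + 0 + 10 + 56 + 4 = 71.
By inclusion–exclusion the count is 455 − 461 + 71 = 65.

65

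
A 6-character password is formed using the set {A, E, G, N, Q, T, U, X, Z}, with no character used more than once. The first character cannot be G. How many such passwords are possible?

53760

The first character has 9−1 = 8 choices (anything except G).
The remaining 5 characters are filled from the other 8 symbols without repetition: 8 × 7 × 6 × 5 × 4 = 6720.
Total: 8 × 6720 = 53760.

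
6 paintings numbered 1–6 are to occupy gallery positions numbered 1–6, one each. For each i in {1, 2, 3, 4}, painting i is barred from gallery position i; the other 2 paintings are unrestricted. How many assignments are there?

362

Let Aᵢ (for 1 ≤ i ≤ 4) be the placements that put painting i in its forbidden gallery position. Any j of these fix j positions, leaving (6−j)! ways to fill the rest, and there are C(4,j) ways to pick which j.
By inclusion–exclusion, the number of valid placements is Σ_{j=0}^{4} (−1)^j C(4,j)·(6−j)!.
Computing: 720 − 480 + 144 − 24 + 2 = 362.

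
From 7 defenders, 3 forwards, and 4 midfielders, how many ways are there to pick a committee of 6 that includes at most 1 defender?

154

Split by how many defenders are chosen (0 through 1).
Sum: C(7,0)·C(7,6) + C(7,1)·C(7,5) = 7 + 147 = 154.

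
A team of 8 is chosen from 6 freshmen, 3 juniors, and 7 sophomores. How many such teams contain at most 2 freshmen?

3915

Split by how many freshmen are chosen (0 through 2).
Sum: C(6,0)·C(10,8) + C(6,1)·C(10,7) + C(6,2)·C(10,6) = 45 + 720 + 3150 = 3915.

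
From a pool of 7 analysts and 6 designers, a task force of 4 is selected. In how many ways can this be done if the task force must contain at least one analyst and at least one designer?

665

Total 4-person selections from all 13: C(13,4) = 715.
Selections missing a whole group: no analysts → C(6,4) = 15; no designers → C(7,4) = 35.
Both groups omitted at once is impossible, so 715 − 50 = 665.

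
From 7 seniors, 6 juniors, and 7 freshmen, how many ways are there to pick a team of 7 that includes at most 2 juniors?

Split by how many juniors are chosen (0 through 2).
Sum: C(6,0)·C(14,7) + C(6,1)·C(14,6) + C(6,2)·C(14,5) = 3432 + 18018 + 30030 = 51480.

51480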